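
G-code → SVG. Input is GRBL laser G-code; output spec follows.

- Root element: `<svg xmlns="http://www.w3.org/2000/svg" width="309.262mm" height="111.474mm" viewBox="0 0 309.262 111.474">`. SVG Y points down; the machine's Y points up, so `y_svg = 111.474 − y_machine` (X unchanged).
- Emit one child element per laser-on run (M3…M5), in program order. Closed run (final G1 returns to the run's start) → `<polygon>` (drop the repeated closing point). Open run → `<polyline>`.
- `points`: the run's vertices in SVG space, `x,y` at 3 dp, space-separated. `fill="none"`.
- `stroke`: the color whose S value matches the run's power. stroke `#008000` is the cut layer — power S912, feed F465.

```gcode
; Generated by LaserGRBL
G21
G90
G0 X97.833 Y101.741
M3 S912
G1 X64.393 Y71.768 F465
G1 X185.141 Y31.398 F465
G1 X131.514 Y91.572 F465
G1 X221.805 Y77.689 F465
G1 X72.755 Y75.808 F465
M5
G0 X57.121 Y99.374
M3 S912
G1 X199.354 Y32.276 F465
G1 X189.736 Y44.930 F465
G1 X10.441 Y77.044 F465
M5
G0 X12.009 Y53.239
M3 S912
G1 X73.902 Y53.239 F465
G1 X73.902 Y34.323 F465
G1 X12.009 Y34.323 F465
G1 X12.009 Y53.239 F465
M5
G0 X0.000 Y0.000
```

<svg xmlns="http://www.w3.org/2000/svg" width="309.262mm" height="111.474mm" viewBox="0 0 309.262 111.474">
  <polyline points="97.833,9.733 64.393,39.706 185.141,80.076 131.514,19.902 221.805,33.785 72.755,35.666" fill="none" stroke="#008000"/>
  <polyline points="57.121,12.100 199.354,79.198 189.736,66.544 10.441,34.430" fill="none" stroke="#008000"/>
  <polygon points="12.009,58.235 73.902,58.235 73.902,77.151 12.009,77.151" fill="none" stroke="#008000"/>
</svg>

Machine Y-up, SVG Y-down with viewBox height 111.474, so y_svg = 111.474 − y_machine; X carries over. Every run uses S912, so all elements get stroke `#008000` (cut).

Run 1: The run is open, so emit a `<polyline>` with points (Y-flipped): 97.833,9.733 64.393,39.706 185.141,80.076 131.514,19.902 221.805,33.785 72.755,35.666.

Run 2: The run is open, so emit a `<polyline>` with points (Y-flipped): 57.121,12.100 199.354,79.198 189.736,66.544 10.441,34.430.

Run 3: The run returns to its start, so emit a `<polygon>` with points (Y-flipped): 12.009,58.235 73.902,58.235 73.902,77.151 12.009,77.151.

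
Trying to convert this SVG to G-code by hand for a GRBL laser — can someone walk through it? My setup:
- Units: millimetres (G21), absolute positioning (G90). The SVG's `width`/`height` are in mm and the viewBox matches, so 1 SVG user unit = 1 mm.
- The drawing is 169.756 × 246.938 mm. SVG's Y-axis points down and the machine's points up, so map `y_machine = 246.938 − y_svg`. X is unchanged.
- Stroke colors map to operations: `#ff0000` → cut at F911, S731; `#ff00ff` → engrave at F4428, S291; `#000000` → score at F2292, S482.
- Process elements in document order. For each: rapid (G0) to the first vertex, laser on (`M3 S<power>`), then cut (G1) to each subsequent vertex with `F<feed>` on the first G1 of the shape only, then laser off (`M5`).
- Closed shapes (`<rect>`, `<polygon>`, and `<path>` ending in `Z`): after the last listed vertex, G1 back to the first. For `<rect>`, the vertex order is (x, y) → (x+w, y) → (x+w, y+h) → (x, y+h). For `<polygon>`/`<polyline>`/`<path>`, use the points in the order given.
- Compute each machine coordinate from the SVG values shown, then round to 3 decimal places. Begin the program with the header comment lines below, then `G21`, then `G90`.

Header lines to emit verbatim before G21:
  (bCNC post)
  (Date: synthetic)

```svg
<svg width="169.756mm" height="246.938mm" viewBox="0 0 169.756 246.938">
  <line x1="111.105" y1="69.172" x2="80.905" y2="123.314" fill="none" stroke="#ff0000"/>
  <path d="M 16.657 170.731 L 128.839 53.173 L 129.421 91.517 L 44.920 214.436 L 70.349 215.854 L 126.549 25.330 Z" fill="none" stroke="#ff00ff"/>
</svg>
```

(bCNC post)
(Date: synthetic)
G21
G90
G0 X111.105 Y177.766
M3 S731
G1 X80.905 Y123.624 F911
M5
G0 X16.657 Y76.207
M3 S291
G1 X128.839 Y193.765 F4428
G1 X129.421 Y155.421
G1 X44.920 Y32.502
G1 X70.349 Y31.084
G1 X126.549 Y221.608
G1 X16.657 Y76.207
M5

1 u = 1 mm; y_m = 246.938 − y.

[1] `<line>` line segment, #ff0000→cut S731 F911: (111.105,177.766) → (80.905,123.624)

[2] `<path>` closed polygon, #ff00ff→engrave S291 F4428: (16.657,76.207) → (128.839,193.765) → (129.421,155.421) → (44.920,32.502) → (70.349,31.084) → (126.549,221.608) → (16.657,76.207) (closed)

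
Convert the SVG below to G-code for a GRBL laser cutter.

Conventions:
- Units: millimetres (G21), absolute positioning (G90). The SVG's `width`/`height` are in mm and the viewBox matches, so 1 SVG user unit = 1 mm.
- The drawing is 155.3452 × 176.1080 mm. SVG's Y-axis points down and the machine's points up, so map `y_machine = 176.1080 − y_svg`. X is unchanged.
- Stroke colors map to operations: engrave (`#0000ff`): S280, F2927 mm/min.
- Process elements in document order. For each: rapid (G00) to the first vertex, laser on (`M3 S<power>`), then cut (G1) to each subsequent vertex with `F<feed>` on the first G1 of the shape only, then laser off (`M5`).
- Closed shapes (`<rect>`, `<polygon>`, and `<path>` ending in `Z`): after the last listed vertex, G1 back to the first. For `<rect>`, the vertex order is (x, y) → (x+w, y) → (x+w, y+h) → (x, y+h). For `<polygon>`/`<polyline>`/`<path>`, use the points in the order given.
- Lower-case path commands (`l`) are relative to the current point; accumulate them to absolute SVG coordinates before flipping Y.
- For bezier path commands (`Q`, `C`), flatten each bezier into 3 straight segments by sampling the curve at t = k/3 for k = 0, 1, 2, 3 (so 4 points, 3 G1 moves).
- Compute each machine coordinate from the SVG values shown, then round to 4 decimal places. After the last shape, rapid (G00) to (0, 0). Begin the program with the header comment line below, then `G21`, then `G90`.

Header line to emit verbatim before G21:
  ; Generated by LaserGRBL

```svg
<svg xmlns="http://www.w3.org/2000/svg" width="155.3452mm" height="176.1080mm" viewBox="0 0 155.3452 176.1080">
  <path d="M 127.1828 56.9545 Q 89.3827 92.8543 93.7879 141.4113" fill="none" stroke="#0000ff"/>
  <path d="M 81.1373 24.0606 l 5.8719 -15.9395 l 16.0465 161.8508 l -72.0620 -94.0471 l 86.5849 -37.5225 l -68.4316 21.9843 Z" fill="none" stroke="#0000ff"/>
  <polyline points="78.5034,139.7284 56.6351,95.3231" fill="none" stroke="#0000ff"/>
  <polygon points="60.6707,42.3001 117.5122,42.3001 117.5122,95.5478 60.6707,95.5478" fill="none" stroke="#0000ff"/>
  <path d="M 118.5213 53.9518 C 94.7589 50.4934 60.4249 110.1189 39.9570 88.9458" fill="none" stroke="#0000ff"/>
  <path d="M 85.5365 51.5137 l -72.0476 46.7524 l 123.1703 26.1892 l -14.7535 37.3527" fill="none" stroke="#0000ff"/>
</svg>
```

; Generated by LaserGRBL
G21
G90
G00 X127.1828 Y119.1535
M3 S280
G1 X106.6722 Y93.8139 F2927
G1 X95.5406 Y65.6617
G1 X93.7879 Y34.6967
M5
G00 X81.1373 Y152.0474
M3 S280
G1 X87.0092 Y167.9869 F2927
G1 X103.0557 Y6.1361
G1 X30.9937 Y100.1832
G1 X117.5786 Y137.7057
G1 X49.1470 Y115.7214
G1 X81.1373 Y152.0474
M5
G00 X78.5034 Y36.3796
M3 S280
G1 X56.6351 Y80.7849 F2927
M5
G00 X60.6707 Y133.8079
M3 S280
G1 X117.5122 Y133.8079 F2927
G1 X117.5122 Y80.5602
G1 X60.6707 Y80.5602
G1 X60.6707 Y133.8079
M5
G00 X118.5213 Y122.1562
M3 S280
G1 X92.1401 Y109.9156 F2927
G1 X64.1418 Y87.5930
G1 X39.9570 Y87.1622
M5
G00 X85.5365 Y124.5943
M3 S280
G1 X13.4889 Y77.8419 F2927
G1 X136.6592 Y51.6527
G1 X121.9057 Y14.3000
M5
G00 X0.0000 Y0.0000

viewBox `0 0 155.3452 176.1080` with mm width/height → 1 unit = 1 mm. Flip: y_m = 176.1080 − y_svg.

**Shape 1** — `<path>` quadratic bezier, stroke `#0000ff` → engrave (S280, F2927). Control points (SVG): P0=(127.1828,56.9545), P1=(89.3827,92.8543), P2=(93.7879,141.4113); sampled at t=k/3. Machine vertices: (127.1828,119.1535) → (106.6722,93.8139) → (95.5406,65.6617) → (93.7879,34.6967). Open path.

**Shape 2** — `<path>` closed polygon, stroke `#0000ff` → engrave (S280, F2927). Machine vertices: (81.1373,152.0474) → (87.0092,167.9869) → (103.0557,6.1361) → (30.9937,100.1832) → (117.5786,137.7057) → (49.1470,115.7214) → (81.1373,152.0474). Closed: final G1 returns to the first vertex.

**Shape 3** — `<polyline>` line segment, stroke `#0000ff` → engrave (S280, F2927). Machine vertices: (78.5034,36.3796) → (56.6351,80.7849). Open path.

**Shape 4** — `<polygon>` rectangle, stroke `#0000ff` → engrave (S280, F2927). Machine vertices: (60.6707,133.8079) → (117.5122,133.8079) → (117.5122,80.5602) → (60.6707,80.5602) → (60.6707,133.8079). Closed: final G1 returns to the first vertex.

**Shape 5** — `<path>` cubic bezier, stroke `#0000ff` → engrave (S280, F2927). Control points (SVG): P0=(118.5213,53.9518), P1=(94.7589,50.4934), P2=(60.4249,110.1189), P3=(39.9570,88.9458); sampled at t=k/3. Machine vertices: (118.5213,122.1562) → (92.1401,109.9156) → (64.1418,87.5930) → (39.9570,87.1622). Open path.

**Shape 6** — `<path>` open polyline, stroke `#0000ff` → engrave (S280, F2927). Machine vertices: (85.5365,124.5943) → (13.4889,77.8419) → (136.6592,51.6527) → (121.9057,14.3000). Open path.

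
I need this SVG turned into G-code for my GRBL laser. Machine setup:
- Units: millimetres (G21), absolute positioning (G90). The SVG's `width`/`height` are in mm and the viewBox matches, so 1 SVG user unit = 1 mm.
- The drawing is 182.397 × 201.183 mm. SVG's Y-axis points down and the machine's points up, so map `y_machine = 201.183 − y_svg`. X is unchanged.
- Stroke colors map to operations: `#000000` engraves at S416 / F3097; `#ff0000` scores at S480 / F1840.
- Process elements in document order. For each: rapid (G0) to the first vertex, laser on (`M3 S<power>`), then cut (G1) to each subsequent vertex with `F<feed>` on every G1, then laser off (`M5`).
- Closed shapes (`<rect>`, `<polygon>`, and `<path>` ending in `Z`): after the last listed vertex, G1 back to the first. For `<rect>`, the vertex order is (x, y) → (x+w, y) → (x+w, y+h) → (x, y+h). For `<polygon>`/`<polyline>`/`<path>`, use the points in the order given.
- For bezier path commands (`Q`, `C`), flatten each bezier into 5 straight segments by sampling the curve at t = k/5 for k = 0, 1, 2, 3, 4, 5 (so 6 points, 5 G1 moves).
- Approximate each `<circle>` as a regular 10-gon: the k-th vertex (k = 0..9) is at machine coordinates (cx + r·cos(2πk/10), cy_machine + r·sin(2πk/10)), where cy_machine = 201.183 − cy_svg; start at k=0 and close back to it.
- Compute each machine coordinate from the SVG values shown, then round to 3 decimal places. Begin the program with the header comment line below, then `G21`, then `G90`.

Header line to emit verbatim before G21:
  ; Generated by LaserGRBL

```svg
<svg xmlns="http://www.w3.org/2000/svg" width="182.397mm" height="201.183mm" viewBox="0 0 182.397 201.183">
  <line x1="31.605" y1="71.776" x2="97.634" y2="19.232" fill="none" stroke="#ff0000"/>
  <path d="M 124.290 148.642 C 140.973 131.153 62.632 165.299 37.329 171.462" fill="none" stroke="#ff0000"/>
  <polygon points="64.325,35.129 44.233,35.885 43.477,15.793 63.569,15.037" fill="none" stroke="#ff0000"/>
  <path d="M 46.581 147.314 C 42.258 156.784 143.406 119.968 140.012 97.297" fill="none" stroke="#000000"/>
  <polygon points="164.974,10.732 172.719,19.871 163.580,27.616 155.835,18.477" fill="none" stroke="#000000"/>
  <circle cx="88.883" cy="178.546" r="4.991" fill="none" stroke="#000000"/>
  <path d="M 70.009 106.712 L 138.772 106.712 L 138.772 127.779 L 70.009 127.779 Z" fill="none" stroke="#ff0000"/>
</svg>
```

; Generated by LaserGRBL
G21
G90
G0 X31.605 Y129.407
M3 S480
G1 X97.634 Y181.951 F1840
M5
G0 X124.290 Y52.541
M3 S480
G1 X124.081 Y57.475 F1840
G1 X108.174 Y53.839 F1840
G1 X83.675 Y45.453 F1840
G1 X57.691 Y36.140 F1840
G1 X37.329 Y29.721 F1840
M5
G0 X64.325 Y166.054
M3 S480
G1 X44.233 Y165.298 F1840
G1 X43.477 Y185.390 F1840
G1 X63.569 Y186.146 F1840
G1 X64.325 Y166.054 F1840
M5
G0 X46.581 Y53.869
M3 S416
G1 X54.964 Y53.258 F3097
G1 X78.579 Y60.855 F3097
G1 X107.345 Y73.759 F3097
G1 X131.183 Y89.069 F3097
G1 X140.012 Y103.886 F3097
M5
G0 X164.974 Y190.451
M3 S416
G1 X172.719 Y181.312 F3097
G1 X163.580 Y173.567 F3097
G1 X155.835 Y182.706 F3097
G1 X164.974 Y190.451 F3097
M5
G0 X93.874 Y22.637
M3 S416
G1 X92.921 Y25.571 F3097
G1 X90.425 Y27.384 F3097
G1 X87.341 Y27.384 F3097
G1 X84.845 Y25.571 F3097
G1 X83.892 Y22.637 F3097
G1 X84.845 Y19.703 F3097
G1 X87.341 Y17.890 F3097
G1 X90.425 Y17.890 F3097
G1 X92.921 Y19.703 F3097
G1 X93.874 Y22.637 F3097
M5
G0 X70.009 Y94.471
M3 S480
G1 X138.772 Y94.471 F1840
G1 X138.772 Y73.404 F1840
G1 X70.009 Y73.404 F1840
G1 X70.009 Y94.471 F1840
M5

1 u = 1 mm; y_m = 201.183 − y.

[1] `<line>` line segment, #ff0000→score S480 F1840: (31.605,129.407) → (97.634,181.951)

[2] `<path>` cubic bezier, #ff0000→score S480 F1840: (124.290,52.541) → (124.081,57.475) → (108.174,53.839) → (83.675,45.453) → (57.691,36.140) → (37.329,29.721)

[3] `<polygon>` regular polygon, #ff0000→score S480 F1840: (64.325,166.054) → (44.233,165.298) → (43.477,185.390) → (63.569,186.146) → (64.325,166.054) (closed)

[4] `<path>` cubic bezier, #000000→engrave S416 F3097: (46.581,53.869) → (54.964,53.258) → (78.579,60.855) → (107.345,73.759) → (131.183,89.069) → (140.012,103.886)

[5] `<polygon>` regular polygon, #000000→engrave S416 F3097: (164.974,190.451) → (172.719,181.312) → (163.580,173.567) → (155.835,182.706) → (164.974,190.451) (closed)

[6] `<circle>` circle, #000000→engrave S416 F3097: (93.874,22.637) → (92.921,25.571) → (90.425,27.384) → (87.341,27.384) → (84.845,25.571) → (83.892,22.637) → (84.845,19.703) → (87.341,17.890) → (90.425,17.890) → (92.921,19.703) → (93.874,22.637) (closed)

[7] `<path>` rectangle, #ff0000→score S480 F1840: (70.009,94.471) → (138.772,94.471) → (138.772,73.404) → (70.009,73.404) → (70.009,94.471) (closed)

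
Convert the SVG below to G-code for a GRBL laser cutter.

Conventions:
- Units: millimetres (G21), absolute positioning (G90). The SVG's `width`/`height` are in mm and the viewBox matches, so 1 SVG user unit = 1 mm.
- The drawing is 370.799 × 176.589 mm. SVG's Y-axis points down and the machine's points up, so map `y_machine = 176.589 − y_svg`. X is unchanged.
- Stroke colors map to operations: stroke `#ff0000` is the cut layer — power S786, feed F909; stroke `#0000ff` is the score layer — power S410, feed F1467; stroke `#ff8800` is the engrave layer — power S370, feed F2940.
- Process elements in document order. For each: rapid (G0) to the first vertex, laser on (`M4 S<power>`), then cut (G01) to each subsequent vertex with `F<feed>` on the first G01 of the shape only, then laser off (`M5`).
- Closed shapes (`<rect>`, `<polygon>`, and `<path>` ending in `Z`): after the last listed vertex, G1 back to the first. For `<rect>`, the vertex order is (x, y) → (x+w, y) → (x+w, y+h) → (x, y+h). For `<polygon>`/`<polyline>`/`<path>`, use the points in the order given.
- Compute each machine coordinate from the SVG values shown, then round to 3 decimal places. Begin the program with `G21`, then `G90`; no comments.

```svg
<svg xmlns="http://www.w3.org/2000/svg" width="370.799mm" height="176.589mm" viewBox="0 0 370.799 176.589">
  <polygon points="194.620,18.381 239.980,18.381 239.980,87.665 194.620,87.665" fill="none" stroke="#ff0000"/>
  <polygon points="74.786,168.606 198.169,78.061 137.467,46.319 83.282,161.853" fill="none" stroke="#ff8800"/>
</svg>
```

G21
G90
G0 X194.620 Y158.208
M4 S786
G01 X239.980 Y158.208 F909
G01 X239.980 Y88.924
G01 X194.620 Y88.924
G01 X194.620 Y158.208
M5
G0 X74.786 Y7.983
M4 S370
G01 X198.169 Y98.528 F2940
G01 X137.467 Y130.270
G01 X83.282 Y14.736
G01 X74.786 Y7.983
M5

Since the viewBox matches the mm dimensions, user units are millimetres directly. The only transform is the Y-flip y_m = 176.589 − y_svg.

Shape 1 is a rectangle drawn with `<polygon>`. Its stroke #ff0000 means cut at S786, F909. After flipping Y the toolpath is (194.620,158.208) → (239.980,158.208) → (239.980,88.924) → (194.620,88.924) → (194.620,158.208), returning to the start.

Shape 2 is a closed polygon drawn with `<polygon>`. Its stroke #ff8800 means engrave at S370, F2940. After flipping Y the toolpath is (74.786,7.983) → (198.169,98.528) → (137.467,130.270) → (83.282,14.736) → (74.786,7.983), returning to the start.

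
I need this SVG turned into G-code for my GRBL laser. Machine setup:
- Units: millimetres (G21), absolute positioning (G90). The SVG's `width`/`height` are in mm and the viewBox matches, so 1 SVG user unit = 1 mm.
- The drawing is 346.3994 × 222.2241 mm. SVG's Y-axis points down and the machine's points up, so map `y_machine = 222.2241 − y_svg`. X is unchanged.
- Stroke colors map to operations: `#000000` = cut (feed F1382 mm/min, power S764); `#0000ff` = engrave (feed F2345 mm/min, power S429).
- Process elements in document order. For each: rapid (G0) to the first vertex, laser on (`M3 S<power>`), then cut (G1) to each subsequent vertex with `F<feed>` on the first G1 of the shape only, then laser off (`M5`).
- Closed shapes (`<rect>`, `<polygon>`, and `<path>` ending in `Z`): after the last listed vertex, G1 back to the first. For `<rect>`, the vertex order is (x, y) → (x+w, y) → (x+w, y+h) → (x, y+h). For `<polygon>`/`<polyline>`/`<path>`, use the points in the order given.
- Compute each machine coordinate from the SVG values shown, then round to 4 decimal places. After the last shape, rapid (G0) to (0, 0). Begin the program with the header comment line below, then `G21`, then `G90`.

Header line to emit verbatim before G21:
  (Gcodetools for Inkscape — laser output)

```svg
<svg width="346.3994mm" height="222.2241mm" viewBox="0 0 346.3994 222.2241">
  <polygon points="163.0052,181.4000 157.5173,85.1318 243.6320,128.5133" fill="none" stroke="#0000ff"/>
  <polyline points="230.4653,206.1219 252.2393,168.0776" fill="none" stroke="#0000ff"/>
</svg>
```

1 u = 1 mm; y_m = 222.2241 − y.

[1] `<polygon>` regular polygon, #0000ff→engrave S429 F2345: (163.0052,40.8241) → (157.5173,137.0923) → (243.6320,93.7108) → (163.0052,40.8241) (closed)

[2] `<polyline>` line segment, #0000ff→engrave S429 F2345: (230.4653,16.1022) → (252.2393,54.1465)

(Gcodetools for Inkscape — laser output)
G21
G90
G0 X163.0052 Y40.8241
M3 S429
G1 X157.5173 Y137.0923 F2345
G1 X243.6320 Y93.7108
G1 X163.0052 Y40.8241
M5
G0 X230.4653 Y16.1022
M3 S429
G1 X252.2393 Y54.1465 F2345
M5
G0 X0.0000 Y0.0000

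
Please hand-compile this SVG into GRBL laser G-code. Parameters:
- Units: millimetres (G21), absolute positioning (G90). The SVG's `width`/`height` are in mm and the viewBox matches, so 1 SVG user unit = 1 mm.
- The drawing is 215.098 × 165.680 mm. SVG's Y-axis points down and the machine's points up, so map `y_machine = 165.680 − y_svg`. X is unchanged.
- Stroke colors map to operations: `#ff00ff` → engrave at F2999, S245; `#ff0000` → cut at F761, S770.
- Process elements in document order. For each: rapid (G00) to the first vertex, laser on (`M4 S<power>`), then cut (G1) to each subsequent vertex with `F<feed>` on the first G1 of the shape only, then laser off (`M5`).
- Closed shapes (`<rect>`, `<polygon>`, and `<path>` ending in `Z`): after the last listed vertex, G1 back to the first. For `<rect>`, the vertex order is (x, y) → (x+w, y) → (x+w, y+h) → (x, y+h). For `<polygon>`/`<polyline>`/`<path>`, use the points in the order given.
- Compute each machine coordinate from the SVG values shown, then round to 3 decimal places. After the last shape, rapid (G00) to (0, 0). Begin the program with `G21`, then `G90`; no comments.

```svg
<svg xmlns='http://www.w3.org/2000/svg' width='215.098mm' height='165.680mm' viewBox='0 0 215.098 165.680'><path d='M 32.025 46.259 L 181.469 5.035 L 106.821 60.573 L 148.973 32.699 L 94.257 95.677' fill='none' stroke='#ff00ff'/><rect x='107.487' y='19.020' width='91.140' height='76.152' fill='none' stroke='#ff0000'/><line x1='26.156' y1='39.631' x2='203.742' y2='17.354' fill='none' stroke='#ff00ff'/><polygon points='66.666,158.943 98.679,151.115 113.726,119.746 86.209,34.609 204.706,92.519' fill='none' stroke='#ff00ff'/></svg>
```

viewBox `0 0 215.098 165.680` with mm width/height → 1 unit = 1 mm. Flip: y_m = 165.680 − y_svg.

**Shape 1** — `<path>` open polyline, stroke `#ff00ff` → engrave (S245, F2999). Machine vertices: (32.025,119.421) → (181.469,160.645) → (106.821,105.107) → (148.973,132.981) → (94.257,70.003). Open path.

**Shape 2** — `<rect>` rectangle, stroke `#ff0000` → cut (S770, F761). Machine vertices: (107.487,146.660) → (198.627,146.660) → (198.627,70.508) → (107.487,70.508) → (107.487,146.660). Closed: final G1 returns to the first vertex.

**Shape 3** — `<line>` line segment, stroke `#ff00ff` → engrave (S245, F2999). Machine vertices: (26.156,126.049) → (203.742,148.326). Open path.

**Shape 4** — `<polygon>` closed polygon, stroke `#ff00ff` → engrave (S245, F2999). Machine vertices: (66.666,6.737) → (98.679,14.565) → (113.726,45.934) → (86.209,131.071) → (204.706,73.161) → (66.666,6.737). Closed: final G1 returns to the first vertex.

G21
G90
G00 X32.025 Y119.421
M4 S245
G1 X181.469 Y160.645 F2999
G1 X106.821 Y105.107
G1 X148.973 Y132.981
G1 X94.257 Y70.003
M5
G00 X107.487 Y146.660
M4 S770
G1 X198.627 Y146.660 F761
G1 X198.627 Y70.508
G1 X107.487 Y70.508
G1 X107.487 Y146.660
M5
G00 X26.156 Y126.049
M4 S245
G1 X203.742 Y148.326 F2999
M5
G00 X66.666 Y6.737
M4 S245
G1 X98.679 Y14.565 F2999
G1 X113.726 Y45.934
G1 X86.209 Y131.071
G1 X204.706 Y73.161
G1 X66.666 Y6.737
M5
G00 X0.000 Y0.000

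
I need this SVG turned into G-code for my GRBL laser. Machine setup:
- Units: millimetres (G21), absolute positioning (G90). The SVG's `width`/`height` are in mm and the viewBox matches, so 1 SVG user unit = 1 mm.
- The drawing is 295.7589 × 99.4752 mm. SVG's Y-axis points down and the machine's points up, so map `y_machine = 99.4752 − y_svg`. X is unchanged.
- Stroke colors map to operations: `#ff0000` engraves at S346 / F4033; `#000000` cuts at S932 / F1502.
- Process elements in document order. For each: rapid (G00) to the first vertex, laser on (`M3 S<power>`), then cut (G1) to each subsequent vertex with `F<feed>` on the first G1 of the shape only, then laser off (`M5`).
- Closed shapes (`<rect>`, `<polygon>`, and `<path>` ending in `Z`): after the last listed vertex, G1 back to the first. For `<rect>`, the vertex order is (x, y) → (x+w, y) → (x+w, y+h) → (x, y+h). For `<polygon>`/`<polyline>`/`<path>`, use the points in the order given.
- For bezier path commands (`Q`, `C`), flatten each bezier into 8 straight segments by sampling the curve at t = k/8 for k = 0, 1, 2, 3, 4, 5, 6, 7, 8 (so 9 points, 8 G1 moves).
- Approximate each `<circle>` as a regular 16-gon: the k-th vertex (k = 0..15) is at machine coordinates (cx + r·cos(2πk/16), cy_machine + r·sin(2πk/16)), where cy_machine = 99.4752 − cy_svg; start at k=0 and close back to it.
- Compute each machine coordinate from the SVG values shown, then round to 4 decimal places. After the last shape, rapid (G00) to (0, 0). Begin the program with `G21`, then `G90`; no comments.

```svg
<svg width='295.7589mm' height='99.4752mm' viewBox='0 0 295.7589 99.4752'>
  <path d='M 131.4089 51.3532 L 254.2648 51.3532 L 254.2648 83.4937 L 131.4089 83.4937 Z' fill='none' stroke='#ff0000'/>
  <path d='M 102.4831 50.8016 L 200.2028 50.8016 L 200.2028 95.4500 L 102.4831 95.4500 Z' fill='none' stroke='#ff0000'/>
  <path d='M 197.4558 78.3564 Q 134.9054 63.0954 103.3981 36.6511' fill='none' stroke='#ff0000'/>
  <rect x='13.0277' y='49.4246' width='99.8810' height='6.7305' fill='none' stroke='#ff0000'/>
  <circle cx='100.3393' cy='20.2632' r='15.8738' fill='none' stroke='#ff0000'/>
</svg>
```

Since the viewBox matches the mm dimensions, user units are millimetres directly. The only transform is the Y-flip y_m = 99.4752 − y_svg.

Shape 1 is a rectangle drawn with `<path>`. Its stroke #ff0000 means engrave at S346, F4033. After flipping Y the toolpath is (131.4089,48.1220) → (254.2648,48.1220) → (254.2648,15.9815) → (131.4089,15.9815) → (131.4089,48.1220), returning to the start.

Shape 2 is a rectangle drawn with `<path>`. Its stroke #ff0000 means engrave at S346, F4033. After flipping Y the toolpath is (102.4831,48.6736) → (200.2028,48.6736) → (200.2028,4.0252) → (102.4831,4.0252) → (102.4831,48.6736), returning to the start.

Shape 3 is a quadratic bezier drawn with `<path>`. Its stroke #ff0000 means engrave at S346, F4033. After flipping Y the toolpath is (197.4558,21.1188) → (182.3032,25.1088) → (168.1208,29.4483) → (154.9084,34.1372) → (142.6662,39.1756) → (131.3940,44.5635) → (121.0919,50.3009) → (111.7600,56.3878) → (103.3981,62.8241).

Shape 4 is a rectangle drawn with `<rect>`. Its stroke #ff0000 means engrave at S346, F4033. After flipping Y the toolpath is (13.0277,50.0506) → (112.9087,50.0506) → (112.9087,43.3201) → (13.0277,43.3201) → (13.0277,50.0506), returning to the start.

Shape 5 is a circle drawn with `<circle>`. Its stroke #ff0000 means engrave at S346, F4033. After flipping Y the toolpath is (116.2131,79.2120) → (115.0048,85.2866) → (111.5638,90.4365) → (106.4139,93.8775) → (100.3393,95.0858) → (94.2647,93.8775) → (89.1148,90.4365) → (85.6738,85.2866) → (84.4655,79.2120) → (85.6738,73.1374) → (89.1148,67.9875) → (94.2647,64.5465) → (100.3393,63.3382) → (106.4139,64.5465) → (111.5638,67.9875) → (115.0048,73.1374) → (116.2131,79.2120), returning to the start.

G21
G90
G00 X131.4089 Y48.1220
M3 S346
G1 X254.2648 Y48.1220 F4033
G1 X254.2648 Y15.9815
G1 X131.4089 Y15.9815
G1 X131.4089 Y48.1220
M5
G00 X102.4831 Y48.6736
M3 S346
G1 X200.2028 Y48.6736 F4033
G1 X200.2028 Y4.0252
G1 X102.4831 Y4.0252
G1 X102.4831 Y48.6736
M5
G00 X197.4558 Y21.1188
M3 S346
G1 X182.3032 Y25.1088 F4033
G1 X168.1208 Y29.4483
G1 X154.9084 Y34.1372
G1 X142.6662 Y39.1756
G1 X131.3940 Y44.5635
G1 X121.0919 Y50.3009
G1 X111.7600 Y56.3878
G1 X103.3981 Y62.8241
M5
G00 X13.0277 Y50.0506
M3 S346
G1 X112.9087 Y50.0506 F4033
G1 X112.9087 Y43.3201
G1 X13.0277 Y43.3201
G1 X13.0277 Y50.0506
M5
G00 X116.2131 Y79.2120
M3 S346
G1 X115.0048 Y85.2866 F4033
G1 X111.5638 Y90.4365
G1 X106.4139 Y93.8775
G1 X100.3393 Y95.0858
G1 X94.2647 Y93.8775
G1 X89.1148 Y90.4365
G1 X85.6738 Y85.2866
G1 X84.4655 Y79.2120
G1 X85.6738 Y73.1374
G1 X89.1148 Y67.9875
G1 X94.2647 Y64.5465
G1 X100.3393 Y63.3382
G1 X106.4139 Y64.5465
G1 X111.5638 Y67.9875
G1 X115.0048 Y73.1374
G1 X116.2131 Y79.2120
M5
G00 X0.0000 Y0.0000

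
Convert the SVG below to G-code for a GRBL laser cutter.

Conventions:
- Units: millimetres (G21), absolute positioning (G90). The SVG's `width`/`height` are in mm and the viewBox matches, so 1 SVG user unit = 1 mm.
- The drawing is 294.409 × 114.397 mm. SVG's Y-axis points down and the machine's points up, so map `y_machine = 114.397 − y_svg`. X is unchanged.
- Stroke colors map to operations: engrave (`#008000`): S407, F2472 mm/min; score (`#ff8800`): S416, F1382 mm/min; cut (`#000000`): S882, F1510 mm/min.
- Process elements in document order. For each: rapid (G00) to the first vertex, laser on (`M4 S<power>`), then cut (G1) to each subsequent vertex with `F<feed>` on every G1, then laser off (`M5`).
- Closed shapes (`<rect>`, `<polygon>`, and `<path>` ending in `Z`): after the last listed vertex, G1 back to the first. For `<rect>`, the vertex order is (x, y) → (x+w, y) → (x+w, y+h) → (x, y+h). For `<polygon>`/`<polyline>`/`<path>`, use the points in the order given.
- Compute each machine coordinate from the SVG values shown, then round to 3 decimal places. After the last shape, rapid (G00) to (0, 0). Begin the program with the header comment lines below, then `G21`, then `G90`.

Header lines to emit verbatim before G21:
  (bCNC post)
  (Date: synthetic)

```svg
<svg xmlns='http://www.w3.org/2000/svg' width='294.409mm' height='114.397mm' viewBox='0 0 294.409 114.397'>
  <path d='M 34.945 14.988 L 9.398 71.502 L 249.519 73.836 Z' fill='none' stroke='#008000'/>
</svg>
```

viewBox `0 0 294.409 114.397` with mm width/height → 1 unit = 1 mm. Flip: y_m = 114.397 − y_svg.

**Shape 1** — `<path>` closed polygon, stroke `#008000` → engrave (S407, F2472). Machine vertices: (34.945,99.409) → (9.398,42.895) → (249.519,40.561) → (34.945,99.409). Closed: final G1 returns to the first vertex.

(bCNC post)
(Date: synthetic)
G21
G90
G00 X34.945 Y99.409
M4 S407
G1 X9.398 Y42.895 F2472
G1 X249.519 Y40.561 F2472
G1 X34.945 Y99.409 F2472
M5
G00 X0.000 Y0.000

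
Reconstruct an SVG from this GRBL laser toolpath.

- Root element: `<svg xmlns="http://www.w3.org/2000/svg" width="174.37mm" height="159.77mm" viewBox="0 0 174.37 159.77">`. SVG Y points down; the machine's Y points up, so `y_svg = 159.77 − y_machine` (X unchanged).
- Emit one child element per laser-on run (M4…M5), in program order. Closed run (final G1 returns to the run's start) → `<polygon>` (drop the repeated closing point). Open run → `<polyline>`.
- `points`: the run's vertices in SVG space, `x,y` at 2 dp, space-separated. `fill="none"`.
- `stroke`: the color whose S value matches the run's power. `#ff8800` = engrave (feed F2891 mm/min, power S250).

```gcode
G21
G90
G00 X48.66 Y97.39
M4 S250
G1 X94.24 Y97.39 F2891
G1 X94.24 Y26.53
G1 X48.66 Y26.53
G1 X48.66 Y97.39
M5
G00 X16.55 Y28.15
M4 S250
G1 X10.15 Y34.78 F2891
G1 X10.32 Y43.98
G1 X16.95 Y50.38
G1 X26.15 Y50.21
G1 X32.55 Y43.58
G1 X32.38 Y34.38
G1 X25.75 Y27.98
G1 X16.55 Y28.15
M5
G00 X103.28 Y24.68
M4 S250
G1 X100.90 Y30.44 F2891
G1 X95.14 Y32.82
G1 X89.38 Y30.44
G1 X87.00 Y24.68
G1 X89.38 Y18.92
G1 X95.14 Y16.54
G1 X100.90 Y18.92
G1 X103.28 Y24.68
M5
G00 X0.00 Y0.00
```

<svg xmlns="http://www.w3.org/2000/svg" width="174.37mm" height="159.77mm" viewBox="0 0 174.37 159.77">
  <polygon points="48.66,62.38 94.24,62.38 94.24,133.24 48.66,133.24" fill="none" stroke="#ff8800"/>
  <polygon points="16.55,131.62 10.15,124.99 10.32,115.79 16.95,109.39 26.15,109.56 32.55,116.19 32.38,125.39 25.75,131.79" fill="none" stroke="#ff8800"/>
  <polygon points="103.28,135.09 100.90,129.33 95.14,126.95 89.38,129.33 87.00,135.09 89.38,140.85 95.14,143.23 100.90,140.85" fill="none" stroke="#ff8800"/>
</svg>

Each laser-on run becomes one SVG element. Flip Y back into SVG space with y_svg = 159.77 − y_machine. Every run uses S250, so all elements get stroke `#ff8800` (engrave).

Run 1: The run returns to its start, so emit a `<polygon>` with points (Y-flipped): 48.66,62.38 94.24,62.38 94.24,133.24 48.66,133.24.

Run 2: The run returns to its start, so emit a `<polygon>` with points (Y-flipped): 16.55,131.62 10.15,124.99 10.32,115.79 16.95,109.39 26.15,109.56 32.55,116.19 32.38,125.39 25.75,131.79.

Run 3: The run returns to its start, so emit a `<polygon>` with points (Y-flipped): 103.28,135.09 100.90,129.33 95.14,126.95 89.38,129.33 87.00,135.09 89.38,140.85 95.14,143.23 100.90,140.85.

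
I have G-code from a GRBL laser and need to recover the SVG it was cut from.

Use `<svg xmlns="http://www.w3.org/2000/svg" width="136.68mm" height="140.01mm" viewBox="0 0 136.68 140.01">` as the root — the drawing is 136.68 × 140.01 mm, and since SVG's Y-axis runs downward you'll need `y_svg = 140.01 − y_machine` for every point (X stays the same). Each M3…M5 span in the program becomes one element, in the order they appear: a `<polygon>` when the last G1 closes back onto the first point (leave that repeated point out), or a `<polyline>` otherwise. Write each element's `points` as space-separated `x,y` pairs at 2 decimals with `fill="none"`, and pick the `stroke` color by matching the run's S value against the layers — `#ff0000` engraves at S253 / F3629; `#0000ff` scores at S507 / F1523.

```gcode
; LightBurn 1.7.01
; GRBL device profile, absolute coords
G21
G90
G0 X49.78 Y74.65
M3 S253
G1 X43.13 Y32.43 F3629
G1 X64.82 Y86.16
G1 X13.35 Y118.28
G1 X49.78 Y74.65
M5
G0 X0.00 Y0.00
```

<svg xmlns="http://www.w3.org/2000/svg" width="136.68mm" height="140.01mm" viewBox="0 0 136.68 140.01">
  <polygon points="49.78,65.36 43.13,107.58 64.82,53.85 13.35,21.73" fill="none" stroke="#ff0000"/>
</svg>

Each laser-on run becomes one SVG element. Flip Y back into SVG space with y_svg = 140.01 − y_machine. Every run uses S253, so all elements get stroke `#ff0000` (engrave).

Run 1: The run returns to its start, so emit a `<polygon>` with points (Y-flipped): 49.78,65.36 43.13,107.58 64.82,53.85 13.35,21.73.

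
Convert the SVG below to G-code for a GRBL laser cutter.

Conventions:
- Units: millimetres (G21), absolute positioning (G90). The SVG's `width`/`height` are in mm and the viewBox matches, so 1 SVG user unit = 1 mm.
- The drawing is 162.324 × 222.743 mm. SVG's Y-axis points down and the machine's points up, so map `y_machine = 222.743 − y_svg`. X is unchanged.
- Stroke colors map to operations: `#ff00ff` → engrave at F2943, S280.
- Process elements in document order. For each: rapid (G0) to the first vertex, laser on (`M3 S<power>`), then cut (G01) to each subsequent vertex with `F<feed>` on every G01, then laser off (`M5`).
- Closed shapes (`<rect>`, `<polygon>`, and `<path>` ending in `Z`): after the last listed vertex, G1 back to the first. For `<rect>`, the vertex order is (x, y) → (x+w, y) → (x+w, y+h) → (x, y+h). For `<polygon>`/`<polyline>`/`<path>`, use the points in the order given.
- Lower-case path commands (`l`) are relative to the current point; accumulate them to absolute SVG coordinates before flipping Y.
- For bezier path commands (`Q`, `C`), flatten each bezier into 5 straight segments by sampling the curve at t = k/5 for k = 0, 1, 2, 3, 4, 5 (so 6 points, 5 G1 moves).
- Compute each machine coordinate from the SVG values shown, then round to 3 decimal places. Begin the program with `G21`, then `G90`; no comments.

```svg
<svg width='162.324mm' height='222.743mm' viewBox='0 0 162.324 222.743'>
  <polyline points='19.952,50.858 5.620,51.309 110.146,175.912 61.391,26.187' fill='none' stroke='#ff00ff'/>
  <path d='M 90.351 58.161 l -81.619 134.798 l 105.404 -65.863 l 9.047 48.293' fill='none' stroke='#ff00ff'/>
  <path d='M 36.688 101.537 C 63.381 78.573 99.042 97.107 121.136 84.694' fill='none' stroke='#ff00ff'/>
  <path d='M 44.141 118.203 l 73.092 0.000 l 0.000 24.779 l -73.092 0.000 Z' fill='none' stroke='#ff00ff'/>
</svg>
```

Since the viewBox matches the mm dimensions, user units are millimetres directly. The only transform is the Y-flip y_m = 222.743 − y_svg.

Shape 1 is a open polyline drawn with `<polyline>`. Its stroke #ff00ff means engrave at S280, F2943. After flipping Y the toolpath is (19.952,171.885) → (5.620,171.434) → (110.146,46.831) → (61.391,196.556).

Shape 2 is a open polyline drawn with `<path>`. Its stroke #ff00ff means engrave at S280, F2943. After flipping Y the toolpath is (90.351,164.582) → (8.732,29.784) → (114.136,95.647) → (123.183,47.354).

Shape 3 is a cubic bezier drawn with `<path>`. Its stroke #ff00ff means engrave at S280, F2943. After flipping Y the toolpath is (36.688,121.206) → (53.600,130.584) → (71.582,133.480) → (89.553,133.371) → (106.432,133.735) → (121.136,138.049).

Shape 4 is a rectangle drawn with `<path>`. Its stroke #ff00ff means engrave at S280, F2943. After flipping Y the toolpath is (44.141,104.540) → (117.233,104.540) → (117.233,79.761) → (44.141,79.761) → (44.141,104.540), returning to the start.

G21
G90
G0 X19.952 Y171.885
M3 S280
G01 X5.620 Y171.434 F2943
G01 X110.146 Y46.831 F2943
G01 X61.391 Y196.556 F2943
M5
G0 X90.351 Y164.582
M3 S280
G01 X8.732 Y29.784 F2943
G01 X114.136 Y95.647 F2943
G01 X123.183 Y47.354 F2943
M5
G0 X36.688 Y121.206
M3 S280
G01 X53.600 Y130.584 F2943
G01 X71.582 Y133.480 F2943
G01 X89.553 Y133.371 F2943
G01 X106.432 Y133.735 F2943
G01 X121.136 Y138.049 F2943
M5
G0 X44.141 Y104.540
M3 S280
G01 X117.233 Y104.540 F2943
G01 X117.233 Y79.761 F2943
G01 X44.141 Y79.761 F2943
G01 X44.141 Y104.540 F2943
M5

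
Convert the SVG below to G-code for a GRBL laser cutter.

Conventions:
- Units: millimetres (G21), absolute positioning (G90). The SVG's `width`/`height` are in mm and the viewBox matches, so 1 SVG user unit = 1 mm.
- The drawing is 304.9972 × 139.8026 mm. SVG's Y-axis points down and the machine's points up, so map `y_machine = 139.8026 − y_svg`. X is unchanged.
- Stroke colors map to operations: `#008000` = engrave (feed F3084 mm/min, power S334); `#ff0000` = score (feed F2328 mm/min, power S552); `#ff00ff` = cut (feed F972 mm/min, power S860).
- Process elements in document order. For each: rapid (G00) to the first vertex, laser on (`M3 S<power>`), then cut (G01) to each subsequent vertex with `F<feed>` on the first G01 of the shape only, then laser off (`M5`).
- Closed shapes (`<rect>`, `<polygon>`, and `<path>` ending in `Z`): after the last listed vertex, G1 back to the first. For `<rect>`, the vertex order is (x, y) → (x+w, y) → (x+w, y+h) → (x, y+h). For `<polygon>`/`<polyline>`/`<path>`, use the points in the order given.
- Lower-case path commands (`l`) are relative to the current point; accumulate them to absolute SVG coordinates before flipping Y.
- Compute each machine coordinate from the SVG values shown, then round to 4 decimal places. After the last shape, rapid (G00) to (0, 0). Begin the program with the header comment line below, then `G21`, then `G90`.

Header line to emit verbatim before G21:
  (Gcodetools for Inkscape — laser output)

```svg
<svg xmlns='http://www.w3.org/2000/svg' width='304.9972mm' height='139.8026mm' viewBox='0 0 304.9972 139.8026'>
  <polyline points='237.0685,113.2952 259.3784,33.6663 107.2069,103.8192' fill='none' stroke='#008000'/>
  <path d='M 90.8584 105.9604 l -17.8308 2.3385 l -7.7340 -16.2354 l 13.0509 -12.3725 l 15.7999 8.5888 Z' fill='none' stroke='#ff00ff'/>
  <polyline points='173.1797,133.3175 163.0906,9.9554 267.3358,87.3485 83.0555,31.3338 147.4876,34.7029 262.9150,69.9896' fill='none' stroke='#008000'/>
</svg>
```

(Gcodetools for Inkscape — laser output)
G21
G90
G00 X237.0685 Y26.5074
M3 S334
G01 X259.3784 Y106.1363 F3084
G01 X107.2069 Y35.9834
M5
G00 X90.8584 Y33.8422
M3 S860
G01 X73.0276 Y31.5037 F972
G01 X65.2936 Y47.7391
G01 X78.3445 Y60.1116
G01 X94.1444 Y51.5228
G01 X90.8584 Y33.8422
M5
G00 X173.1797 Y6.4851
M3 S334
G01 X163.0906 Y129.8472 F3084
G01 X267.3358 Y52.4541
G01 X83.0555 Y108.4688
G01 X147.4876 Y105.0997
G01 X262.9150 Y69.8130
M5
G00 X0.0000 Y0.0000

1 u = 1 mm; y_m = 139.8026 − y.

[1] `<polyline>` open polyline, #008000→engrave S334 F3084: (237.0685,26.5074) → (259.3784,106.1363) → (107.2069,35.9834)

[2] `<path>` regular polygon, #ff00ff→cut S860 F972: (90.8584,33.8422) → (73.0276,31.5037) → (65.2936,47.7391) → (78.3445,60.1116) → (94.1444,51.5228) → (90.8584,33.8422) (closed)

[3] `<polyline>` open polyline, #008000→engrave S334 F3084: (173.1797,6.4851) → (163.0906,129.8472) → (267.3358,52.4541) → (83.0555,108.4688) → (147.4876,105.0997) → (262.9150,69.8130)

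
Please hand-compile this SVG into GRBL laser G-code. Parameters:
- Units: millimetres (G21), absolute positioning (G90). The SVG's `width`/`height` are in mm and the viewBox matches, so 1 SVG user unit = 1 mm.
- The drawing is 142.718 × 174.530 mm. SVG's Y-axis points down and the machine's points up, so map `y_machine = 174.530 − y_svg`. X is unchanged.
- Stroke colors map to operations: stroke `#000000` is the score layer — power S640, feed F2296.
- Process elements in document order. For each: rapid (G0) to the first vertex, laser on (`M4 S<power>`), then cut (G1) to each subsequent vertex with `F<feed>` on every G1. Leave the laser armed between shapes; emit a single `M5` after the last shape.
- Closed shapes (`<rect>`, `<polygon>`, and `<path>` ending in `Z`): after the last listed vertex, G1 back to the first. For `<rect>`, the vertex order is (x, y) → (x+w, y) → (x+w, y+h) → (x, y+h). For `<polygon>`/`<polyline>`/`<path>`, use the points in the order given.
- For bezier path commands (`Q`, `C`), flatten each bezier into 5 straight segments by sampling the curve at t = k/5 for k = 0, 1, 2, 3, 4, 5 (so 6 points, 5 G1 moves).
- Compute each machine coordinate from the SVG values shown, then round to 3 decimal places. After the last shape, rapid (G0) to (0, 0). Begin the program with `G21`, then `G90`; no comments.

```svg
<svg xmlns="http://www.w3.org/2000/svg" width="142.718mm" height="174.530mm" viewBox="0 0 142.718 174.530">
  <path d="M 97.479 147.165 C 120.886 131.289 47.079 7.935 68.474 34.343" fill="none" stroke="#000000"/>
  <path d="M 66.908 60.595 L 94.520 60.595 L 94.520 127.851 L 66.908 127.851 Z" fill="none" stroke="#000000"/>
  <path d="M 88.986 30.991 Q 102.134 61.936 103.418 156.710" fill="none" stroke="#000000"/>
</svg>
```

viewBox `0 0 142.718 174.530` with mm width/height → 1 unit = 1 mm. Flip: y_m = 174.530 − y_svg.

**Shape 1** — `<path>` cubic bezier, stroke `#000000` → score (S640, F2296). Control points (SVG): P0=(97.479,147.165), P1=(120.886,131.289), P2=(47.079,7.935), P3=(68.474,34.343); sampled at t=k/5. Machine vertices: (97.479,27.365) → (101.397,47.730) → (91.219,81.542) → (76.182,116.454) → (65.522,140.118) → (68.474,140.187). Open path.

**Shape 2** — `<path>` rectangle, stroke `#000000` → score (S640, F2296). Machine vertices: (66.908,113.935) → (94.520,113.935) → (94.520,46.679) → (66.908,46.679) → (66.908,113.935). Closed: final G1 returns to the first vertex.

**Shape 3** — `<path>` quadratic bezier, stroke `#000000` → score (S640, F2296). Control points (SVG): P0=(88.986,30.991), P1=(102.134,61.936), P2=(103.418,156.710); sampled at t=k/5. Machine vertices: (88.986,143.539) → (93.771,128.608) → (97.606,108.570) → (100.493,83.427) → (102.430,53.176) → (103.418,17.820). Open path.

G21
G90
G0 X97.479 Y27.365
M4 S640
G1 X101.397 Y47.730 F2296
G1 X91.219 Y81.542 F2296
G1 X76.182 Y116.454 F2296
G1 X65.522 Y140.118 F2296
G1 X68.474 Y140.187 F2296
G0 X66.908 Y113.935
M4 S640
G1 X94.520 Y113.935 F2296
G1 X94.520 Y46.679 F2296
G1 X66.908 Y46.679 F2296
G1 X66.908 Y113.935 F2296
G0 X88.986 Y143.539
M4 S640
G1 X93.771 Y128.608 F2296
G1 X97.606 Y108.570 F2296
G1 X100.493 Y83.427 F2296
G1 X102.430 Y53.176 F2296
G1 X103.418 Y17.820 F2296
M5
G0 X0.000 Y0.000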